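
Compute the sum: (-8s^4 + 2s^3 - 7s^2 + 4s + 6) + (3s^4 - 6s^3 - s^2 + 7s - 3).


Align terms by degree and add:
  -8s^4 + 2s^3 - 7s^2 + 4s + 6
+ 3s^4 - 6s^3 - s^2 + 7s - 3
= -5s^4 - 4s^3 - 8s^2 + 11s + 3


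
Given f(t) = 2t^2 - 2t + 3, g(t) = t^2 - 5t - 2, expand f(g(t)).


Substitute g(t) into f:
f(g(t)) = 2*(t^2 - 5t - 2)^2 + (-2)*(t^2 - 5t - 2) + 3
(t^2 - 5t - 2)^2 = t^4 - 10t^3 + 21t^2 + 20t + 4
Expand and combine: 2t^4 - 20t^3 + 40t^2 + 50t + 15


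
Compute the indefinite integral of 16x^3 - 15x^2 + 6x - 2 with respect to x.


Reverse power rule on each term:
  ∫ 16x^3 dx = 4x^4
  ∫ -15x^2 dx = -5x^3
  ∫ 6x dx = 3x^2
  ∫ -2 dx = -2x
F(x) = 4x^4 - 5x^3 + 3x^2 - 2x + C


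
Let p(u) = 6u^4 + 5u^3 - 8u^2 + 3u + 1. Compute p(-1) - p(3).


p(-1) = -9
p(3) = 559
p(-1) - p(3) = -9 - 559 = -568


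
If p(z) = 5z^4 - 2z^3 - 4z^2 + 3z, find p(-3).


Using direct substitution:
  5 * (-3)^4 = 405
  -2 * (-3)^3 = 54
  -4 * (-3)^2 = -36
  3 * (-3)^1 = -9
  constant: 0
Sum = 405 + 54 - 36 - 9 + 0 = 414


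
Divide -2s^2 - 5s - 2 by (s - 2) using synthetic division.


Synthetic division with c = 2. Coefficients: -2, -5, -2
Bring down -2.
  -2 * 2 = -4; -4 - 5 = -9
  -9 * 2 = -18; -18 - 2 = -20
Quotient: -2s - 9, Remainder: -20


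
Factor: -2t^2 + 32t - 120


Roots satisfy r1 + r2 = -b/a = 16 and r1*r2 = c/a = 60.
So r1 = 10, r2 = 6.
-2t^2 + 32t - 120 = -2(t - r1)(t - r2) = -2(t - 10)(t - 6)


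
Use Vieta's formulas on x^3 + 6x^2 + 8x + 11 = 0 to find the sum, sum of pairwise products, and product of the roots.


Monic cubic x^3+bx^2+cx+d=0: sum=-b, pairwise sum=c, product=-d.
b=6, c=8, d=11
r1+r2+r3 = -6
r1r2+r1r3+r2r3 = 8
r1r2r3 = -11


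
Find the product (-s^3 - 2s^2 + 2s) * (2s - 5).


Distribute each term of the first polynomial:
  (-s^3)(2s - 5) = -2s^4 + 5s^3
  (-2s^2)(2s - 5) = -4s^3 + 10s^2
  (2s)(2s - 5) = 4s^2 - 10s
Sum: -2s^4 + s^3 + 14s^2 - 10s


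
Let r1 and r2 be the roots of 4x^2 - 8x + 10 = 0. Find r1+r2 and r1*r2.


For ax^2+bx+c=0: sum = -b/a, product = c/a.
a=4, b=-8, c=10
Sum = -(-8)/4 = 2
Product = (10)/4 = 5/2


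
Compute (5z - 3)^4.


Expand (5z - 3)^4 by repeated multiplication:
  (5z - 3)^2 = 25z^2 - 30z + 9
  (5z - 3)^3 = 125z^3 - 225z^2 + 135z - 27
= 625z^4 - 1500z^3 + 1350z^2 - 540z + 81


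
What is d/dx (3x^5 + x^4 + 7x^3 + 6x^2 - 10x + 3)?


Apply the power rule term by term:
  d/dx(3x^5) = 15x^4
  d/dx(x^4) = 4x^3
  d/dx(7x^3) = 21x^2
  d/dx(6x^2) = 12x
  d/dx(-10x) = -10
  d/dx(3) = 0
p'(x) = 15x^4 + 4x^3 + 21x^2 + 12x - 10


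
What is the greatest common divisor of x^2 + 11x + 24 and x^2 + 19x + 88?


Factor each:
  x^2 + 11x + 24 = (x + 8)(x + 3)
  x^2 + 19x + 88 = (x + 8)(x + 11)
Common monic factor: x + 8


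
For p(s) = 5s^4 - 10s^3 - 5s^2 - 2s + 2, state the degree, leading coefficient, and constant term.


Highest power of s is 4, with coefficient 5. Constant term is 2.
Degree = 4, leading coefficient = 5, constant term = 2


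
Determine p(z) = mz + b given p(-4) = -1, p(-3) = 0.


p(z) = mz + b. Using p(-4)=-1, p(-3)=0:
m = (-1)/(-4 + 3) = -1/-1 = 1
b = -1 - m*(-4) = -1 + 4 = 3
p(z) = z + 3


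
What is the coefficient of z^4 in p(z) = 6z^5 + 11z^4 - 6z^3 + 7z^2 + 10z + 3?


Read off the coefficient of z^4: 11


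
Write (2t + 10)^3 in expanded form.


Expand (2t + 10)^3 by repeated multiplication:
  (2t + 10)^2 = 4t^2 + 40t + 100
= 8t^3 + 120t^2 + 600t + 1000


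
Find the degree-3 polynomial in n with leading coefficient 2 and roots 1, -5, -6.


p(n) = 2(n - 1)(n + 5)(n + 6)
Expand: 2n^3 + 20n^2 + 38n - 60


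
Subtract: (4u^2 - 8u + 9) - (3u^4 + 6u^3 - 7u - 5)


Distribute the minus sign:
  (4u^2 - 8u + 9)
- (3u^4 + 6u^3 - 7u - 5)
Negate second polynomial: -3u^4 - 6u^3 + 7u + 5
Add: -3u^4 - 6u^3 + 4u^2 - u + 14


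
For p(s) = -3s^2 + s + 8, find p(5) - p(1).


p(5) = -62
p(1) = 6
p(5) - p(1) = -62 - 6 = -68


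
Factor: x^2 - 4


Roots satisfy r1 + r2 = -b/a = 0 and r1*r2 = c/a = -4.
So r1 = 2, r2 = -2.
x^2 - 4 = (x - r1)(x - r2) = (x - 2)(x + 2)


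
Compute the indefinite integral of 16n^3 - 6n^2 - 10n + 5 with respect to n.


Reverse power rule on each term:
  ∫ 16n^3 dn = 4n^4
  ∫ -6n^2 dn = -2n^3
  ∫ -10n dn = -5n^2
  ∫ 5 dn = 5n
F(n) = 4n^4 - 2n^3 - 5n^2 + 5n + C


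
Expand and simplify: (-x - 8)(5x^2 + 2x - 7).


Distribute each term of the first polynomial:
  (-x)(5x^2 + 2x - 7) = -5x^3 - 2x^2 + 7x
  (-8)(5x^2 + 2x - 7) = -40x^2 - 16x + 56
Sum: -5x^3 - 42x^2 - 9x + 56


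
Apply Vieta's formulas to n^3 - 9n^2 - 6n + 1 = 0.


Monic cubic n^3+bn^2+cn+d=0: sum=-b, pairwise sum=c, product=-d.
b=-9, c=-6, d=1
r1+r2+r3 = 9
r1r2+r1r3+r2r3 = -6
r1r2r3 = -1


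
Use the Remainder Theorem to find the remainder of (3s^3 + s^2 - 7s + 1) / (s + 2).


By the Remainder Theorem, the remainder equals p(-2):
  3*(-2)^3 = -24
  1*(-2)^2 = 4
  -7*(-2)^1 = 14
  constant: 1
Sum: -24 + 4 + 14 + 1 = -5


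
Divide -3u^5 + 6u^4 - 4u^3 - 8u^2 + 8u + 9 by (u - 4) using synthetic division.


Synthetic division with c = 4. Coefficients: -3, 6, -4, -8, 8, 9
Bring down -3.
  -3 * 4 = -12; -12 + 6 = -6
  -6 * 4 = -24; -24 - 4 = -28
  -28 * 4 = -112; -112 - 8 = -120
  -120 * 4 = -480; -480 + 8 = -472
  -472 * 4 = -1888; -1888 + 9 = -1879
Quotient: -3u^4 - 6u^3 - 28u^2 - 120u - 472, Remainder: -1879


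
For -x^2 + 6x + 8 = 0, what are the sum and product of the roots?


For ax^2+bx+c=0: sum = -b/a, product = c/a.
a=-1, b=6, c=8
Sum = -(6)/-1 = 6
Product = (8)/-1 = -8


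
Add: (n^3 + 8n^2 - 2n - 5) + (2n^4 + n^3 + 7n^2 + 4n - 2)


Align terms by degree and add:
  n^3 + 8n^2 - 2n - 5
+ 2n^4 + n^3 + 7n^2 + 4n - 2
= 2n^4 + 2n^3 + 15n^2 + 2n - 7


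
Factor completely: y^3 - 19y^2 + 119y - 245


Try integer roots (divisors of -245). y=5: p(5)=0.
Divide out (y - 5): quotient is y^2 - 14y + 49.
Factor the quadratic: (y - 7)(y - 7)
Result: (y - 5)(y - 7)(y - 7)


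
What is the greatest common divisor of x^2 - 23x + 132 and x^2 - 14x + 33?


Factor each:
  x^2 - 23x + 132 = (x - 11)(x - 12)
  x^2 - 14x + 33 = (x - 11)(x - 3)
Common monic factor: x - 11


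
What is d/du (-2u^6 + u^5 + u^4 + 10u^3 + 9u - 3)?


Apply the power rule term by term:
  d/du(-2u^6) = -12u^5
  d/du(u^5) = 5u^4
  d/du(u^4) = 4u^3
  d/du(10u^3) = 30u^2
  d/du(9u) = 9
  d/du(-3) = 0
p'(u) = -12u^5 + 5u^4 + 4u^3 + 30u^2 + 9


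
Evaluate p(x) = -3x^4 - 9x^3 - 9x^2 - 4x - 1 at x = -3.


Using direct substitution:
  -3 * (-3)^4 = -243
  -9 * (-3)^3 = 243
  -9 * (-3)^2 = -81
  -4 * (-3)^1 = 12
  constant: -1
Sum = -243 + 243 - 81 + 12 - 1 = -70


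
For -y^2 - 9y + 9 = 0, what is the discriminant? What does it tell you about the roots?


D = b^2 - 4ac = (-9)^2 - 4(-1)(9) = 81 + 36 = 117
Since D > 0: two distinct irrational roots


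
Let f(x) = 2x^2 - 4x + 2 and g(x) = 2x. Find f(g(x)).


Substitute g(x) into f:
f(g(x)) = 2*(2x)^2 + (-4)*(2x) + 2
(2x)^2 = 4x^2
Expand and combine: 8x^2 - 8x + 2


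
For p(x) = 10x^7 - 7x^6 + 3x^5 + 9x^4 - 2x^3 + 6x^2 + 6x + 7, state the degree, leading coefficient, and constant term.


Highest power of x is 7, with coefficient 10. Constant term is 7.
Degree = 7, leading coefficient = 10, constant term = 7


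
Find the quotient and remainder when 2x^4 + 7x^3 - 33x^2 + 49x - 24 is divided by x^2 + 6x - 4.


(2x^4 + 7x^3 - 33x^2 + 49x - 24) / (x^2 + 6x - 4)
Step 1: 2x^2 * (x^2 + 6x - 4) = 2x^4 + 12x^3 - 8x^2; subtract.
Step 2: -5x * (x^2 + 6x - 4) = -5x^3 - 30x^2 + 20x; subtract.
Step 3: 5 * (x^2 + 6x - 4) = 5x^2 + 30x - 20; subtract.
Quotient: 2x^2 - 5x + 5, Remainder: -x - 4


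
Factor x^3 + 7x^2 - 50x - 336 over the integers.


Try integer roots (divisors of -336). x=-6: p(-6)=0.
Divide out (x + 6): quotient is x^2 + x - 56.
Factor the quadratic: (x + 8)(x - 7)
Result: (x + 6)(x + 8)(x - 7)


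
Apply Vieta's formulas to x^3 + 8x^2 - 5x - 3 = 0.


Monic cubic x^3+bx^2+cx+d=0: sum=-b, pairwise sum=c, product=-d.
b=8, c=-5, d=-3
r1+r2+r3 = -8
r1r2+r1r3+r2r3 = -5
r1r2r3 = 3


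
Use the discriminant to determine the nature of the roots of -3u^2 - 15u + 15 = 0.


D = b^2 - 4ac = (-15)^2 - 4(-3)(15) = 225 + 180 = 405
Since D > 0: two distinct irrational roots


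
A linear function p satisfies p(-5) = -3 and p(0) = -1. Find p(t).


p(t) = mt + b. Using p(-5)=-3, p(0)=-1:
m = (-3 + 1)/(-5) = -2/-5 = 2/5
b = -3 - m*(-5) = -3 + 2 = -1
p(t) = (2/5)t - 1


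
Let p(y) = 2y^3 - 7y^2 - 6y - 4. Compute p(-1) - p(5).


p(-1) = -7
p(5) = 41
p(-1) - p(5) = -7 - 41 = -48


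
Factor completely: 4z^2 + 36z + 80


Roots satisfy r1 + r2 = -b/a = -9 and r1*r2 = c/a = 20.
So r1 = -4, r2 = -5.
4z^2 + 36z + 80 = 4(z - r1)(z - r2) = 4(z + 4)(z + 5)


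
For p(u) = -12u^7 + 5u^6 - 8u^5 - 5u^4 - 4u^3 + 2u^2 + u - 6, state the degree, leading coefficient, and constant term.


Highest power of u is 7, with coefficient -12. Constant term is -6.
Degree = 7, leading coefficient = -12, constant term = -6


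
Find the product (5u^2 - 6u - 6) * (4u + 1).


Distribute each term of the first polynomial:
  (5u^2)(4u + 1) = 20u^3 + 5u^2
  (-6u)(4u + 1) = -24u^2 - 6u
  (-6)(4u + 1) = -24u - 6
Sum: 20u^3 - 19u^2 - 30u - 6


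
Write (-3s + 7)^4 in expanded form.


Expand (-3s + 7)^4 by repeated multiplication:
  (-3s + 7)^2 = 9s^2 - 42s + 49
  (-3s + 7)^3 = -27s^3 + 189s^2 - 441s + 343
= 81s^4 - 756s^3 + 2646s^2 - 4116s + 2401


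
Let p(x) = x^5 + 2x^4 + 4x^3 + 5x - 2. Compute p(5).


Using direct substitution:
  1 * (5)^5 = 3125
  2 * (5)^4 = 1250
  4 * (5)^3 = 500
  0 * (5)^2 = 0
  5 * (5)^1 = 25
  constant: -2
Sum = 3125 + 1250 + 500 + 0 + 25 - 2 = 4898


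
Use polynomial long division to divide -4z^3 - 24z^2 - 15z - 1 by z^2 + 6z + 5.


(-4z^3 - 24z^2 - 15z - 1) / (z^2 + 6z + 5)
Step 1: -4z * (z^2 + 6z + 5) = -4z^3 - 24z^2 - 20z; subtract.
Step 2: 0 * (z^2 + 6z + 5) = 0; subtract.
Quotient: -4z, Remainder: 5z - 1


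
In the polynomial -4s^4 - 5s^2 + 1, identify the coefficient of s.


Read off the coefficient of s: 0


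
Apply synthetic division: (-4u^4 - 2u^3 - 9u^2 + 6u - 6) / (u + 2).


Synthetic division with c = -2. Coefficients: -4, -2, -9, 6, -6
Bring down -4.
  -4 * -2 = 8; 8 - 2 = 6
  6 * -2 = -12; -12 - 9 = -21
  -21 * -2 = 42; 42 + 6 = 48
  48 * -2 = -96; -96 - 6 = -102
Quotient: -4u^3 + 6u^2 - 21u + 48, Remainder: -102


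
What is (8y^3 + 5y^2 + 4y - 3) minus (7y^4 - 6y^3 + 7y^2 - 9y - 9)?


Distribute the minus sign:
  (8y^3 + 5y^2 + 4y - 3)
- (7y^4 - 6y^3 + 7y^2 - 9y - 9)
Negate second polynomial: -7y^4 + 6y^3 - 7y^2 + 9y + 9
Add: -7y^4 + 14y^3 - 2y^2 + 13y + 6


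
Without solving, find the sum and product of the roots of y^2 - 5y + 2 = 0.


For ay^2+by+c=0: sum = -b/a, product = c/a.
a=1, b=-5, c=2
Sum = -(-5)/1 = 5
Product = (2)/1 = 2


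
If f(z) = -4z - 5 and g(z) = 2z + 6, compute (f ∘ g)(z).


Substitute g(z) into f:
f(g(z)) = -4*(2z + 6) + (-5)
Expand and combine: -8z - 29


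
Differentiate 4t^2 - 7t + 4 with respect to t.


Apply the power rule term by term:
  d/dt(4t^2) = 8t
  d/dt(-7t) = -7
  d/dt(4) = 0
p'(t) = 8t - 7


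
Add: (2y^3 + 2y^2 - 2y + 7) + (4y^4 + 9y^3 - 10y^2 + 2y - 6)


Align terms by degree and add:
  2y^3 + 2y^2 - 2y + 7
+ 4y^4 + 9y^3 - 10y^2 + 2y - 6
= 4y^4 + 11y^3 - 8y^2 + 1


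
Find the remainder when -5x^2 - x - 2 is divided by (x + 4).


By the Remainder Theorem, the remainder equals p(-4):
  -5*(-4)^2 = -80
  -1*(-4)^1 = 4
  constant: -2
Sum: -80 + 4 - 2 = -78


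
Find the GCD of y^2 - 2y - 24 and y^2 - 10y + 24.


Factor each:
  y^2 - 2y - 24 = (y - 6)(y + 4)
  y^2 - 10y + 24 = (y - 6)(y - 4)
Common monic factor: y - 6


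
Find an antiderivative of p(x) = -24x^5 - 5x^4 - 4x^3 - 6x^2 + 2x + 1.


Reverse power rule on each term:
  ∫ -24x^5 dx = -4x^6
  ∫ -5x^4 dx = -x^5
  ∫ -4x^3 dx = -x^4
  ∫ -6x^2 dx = -2x^3
  ∫ 2x dx = x^2
  ∫ 1 dx = x
F(x) = -4x^6 - x^5 - x^4 - 2x^3 + x^2 + x + C


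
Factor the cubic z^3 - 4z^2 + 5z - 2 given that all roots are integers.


Try integer roots (divisors of -2). z=1: p(1)=0.
Divide out (z - 1): quotient is z^2 - 3z + 2.
Factor the quadratic: (z - 1)(z - 2)
Result: (z - 1)(z - 1)(z - 2)


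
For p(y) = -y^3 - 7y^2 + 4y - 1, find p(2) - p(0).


p(2) = -29
p(0) = -1
p(2) - p(0) = -29 + 1 = -28


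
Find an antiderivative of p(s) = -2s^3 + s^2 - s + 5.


Reverse power rule on each term:
  ∫ -2s^3 ds = -(1/2)s^4
  ∫ s^2 ds = (1/3)s^3
  ∫ -s ds = -(1/2)s^2
  ∫ 5 ds = 5s
F(s) = -(1/2)s^4 + (1/3)s^3 - (1/2)s^2 + 5s + C


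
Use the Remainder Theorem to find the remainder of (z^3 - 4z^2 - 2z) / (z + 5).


By the Remainder Theorem, the remainder equals p(-5):
  1*(-5)^3 = -125
  -4*(-5)^2 = -100
  -2*(-5)^1 = 10
  constant: 0
Sum: -125 - 100 + 10 + 0 = -215


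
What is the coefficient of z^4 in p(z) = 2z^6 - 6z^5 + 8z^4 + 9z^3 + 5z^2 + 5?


Read off the coefficient of z^4: 8


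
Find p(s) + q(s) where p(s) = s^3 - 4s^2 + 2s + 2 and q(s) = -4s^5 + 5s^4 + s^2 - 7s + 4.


Align terms by degree and add:
  s^3 - 4s^2 + 2s + 2
  -4s^5 + 5s^4 + s^2 - 7s + 4
= -4s^5 + 5s^4 + s^3 - 3s^2 - 5s + 6


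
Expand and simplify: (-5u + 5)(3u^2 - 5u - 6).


Distribute each term of the first polynomial:
  (-5u)(3u^2 - 5u - 6) = -15u^3 + 25u^2 + 30u
  (5)(3u^2 - 5u - 6) = 15u^2 - 25u - 30
Sum: -15u^3 + 40u^2 + 5u - 30


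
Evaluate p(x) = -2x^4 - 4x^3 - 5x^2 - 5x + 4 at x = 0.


Using direct substitution:
  -2 * (0)^4 = 0
  -4 * (0)^3 = 0
  -5 * (0)^2 = 0
  -5 * (0)^1 = 0
  constant: 4
Sum = 0 + 0 + 0 + 0 + 4 = 4


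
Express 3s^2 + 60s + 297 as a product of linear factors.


Roots satisfy r1 + r2 = -b/a = -20 and r1*r2 = c/a = 99.
So r1 = -11, r2 = -9.
3s^2 + 60s + 297 = 3(s - r1)(s - r2) = 3(s + 11)(s + 9)


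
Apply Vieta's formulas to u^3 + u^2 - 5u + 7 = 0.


Monic cubic u^3+bu^2+cu+d=0: sum=-b, pairwise sum=c, product=-d.
b=1, c=-5, d=7
r1+r2+r3 = -1
r1r2+r1r3+r2r3 = -5
r1r2r3 = -7


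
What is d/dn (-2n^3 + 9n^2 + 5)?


Apply the power rule term by term:
  d/dn(-2n^3) = -6n^2
  d/dn(9n^2) = 18n
  d/dn(5) = 0
p'(n) = -6n^2 + 18n


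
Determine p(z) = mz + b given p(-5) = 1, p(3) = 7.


p(z) = mz + b. Using p(-5)=1, p(3)=7:
m = (1 - 7)/(-5 - 3) = -6/-8 = 3/4
b = 1 - m*(-5) = 1 + 15/4 = 19/4
p(z) = (3/4)z + (19/4)


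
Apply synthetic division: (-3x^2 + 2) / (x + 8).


Synthetic division with c = -8. Coefficients: -3, 0, 2
Bring down -3.
  -3 * -8 = 24; 24 + 0 = 24
  24 * -8 = -192; -192 + 2 = -190
Quotient: -3x + 24, Remainder: -190


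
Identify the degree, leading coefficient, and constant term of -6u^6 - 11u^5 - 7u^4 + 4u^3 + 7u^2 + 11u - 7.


Highest power of u is 6, with coefficient -6. Constant term is -7.
Degree = 6, leading coefficient = -6, constant term = -7


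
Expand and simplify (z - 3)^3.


Expand (z - 3)^3 by repeated multiplication:
  (z - 3)^2 = z^2 - 6z + 9
= z^3 - 9z^2 + 27z - 27


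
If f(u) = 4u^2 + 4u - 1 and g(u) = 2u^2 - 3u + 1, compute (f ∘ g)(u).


Substitute g(u) into f:
f(g(u)) = 4*(2u^2 - 3u + 1)^2 + 4*(2u^2 - 3u + 1) + (-1)
(2u^2 - 3u + 1)^2 = 4u^4 - 12u^3 + 13u^2 - 6u + 1
Expand and combine: 16u^4 - 48u^3 + 60u^2 - 36u + 7


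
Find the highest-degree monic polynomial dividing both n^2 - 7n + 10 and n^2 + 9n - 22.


Factor each:
  n^2 - 7n + 10 = (n - 2)(n - 5)
  n^2 + 9n - 22 = (n - 2)(n + 11)
Common monic factor: n - 2


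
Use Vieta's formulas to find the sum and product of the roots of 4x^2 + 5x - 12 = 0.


For ax^2+bx+c=0: sum = -b/a, product = c/a.
a=4, b=5, c=-12
Sum = -(5)/4 = -5/4
Product = (-12)/4 = -3


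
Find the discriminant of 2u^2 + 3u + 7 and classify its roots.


D = b^2 - 4ac = (3)^2 - 4(2)(7) = 9 - 56 = -47
Since D < 0: two complex conjugate roots (no real roots)


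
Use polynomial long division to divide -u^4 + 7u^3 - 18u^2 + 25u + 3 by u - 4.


(-u^4 + 7u^3 - 18u^2 + 25u + 3) / (u - 4)
Step 1: -u^3 * (u - 4) = -u^4 + 4u^3; subtract.
Step 2: 3u^2 * (u - 4) = 3u^3 - 12u^2; subtract.
Step 3: -6u * (u - 4) = -6u^2 + 24u; subtract.
Step 4: 1 * (u - 4) = u - 4; subtract.
Quotient: -u^3 + 3u^2 - 6u + 1, Remainder: 7


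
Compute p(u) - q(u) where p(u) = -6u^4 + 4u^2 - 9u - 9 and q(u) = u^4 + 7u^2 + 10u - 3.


Distribute the minus sign:
  (-6u^4 + 4u^2 - 9u - 9)
- (u^4 + 7u^2 + 10u - 3)
Negate second polynomial: -u^4 - 7u^2 - 10u + 3
Add: -7u^4 - 3u^2 - 19u - 6


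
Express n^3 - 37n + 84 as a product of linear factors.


Try integer roots (divisors of 84). n=3: p(3)=0.
Divide out (n - 3): quotient is n^2 + 3n - 28.
Factor the quadratic: (n - 4)(n + 7)
Result: (n - 3)(n - 4)(n + 7)


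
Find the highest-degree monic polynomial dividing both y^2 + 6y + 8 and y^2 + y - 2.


Factor each:
  y^2 + 6y + 8 = (y + 2)(y + 4)
  y^2 + y - 2 = (y + 2)(y - 1)
Common monic factor: y + 2


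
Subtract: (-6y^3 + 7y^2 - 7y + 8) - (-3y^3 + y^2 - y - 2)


Distribute the minus sign:
  (-6y^3 + 7y^2 - 7y + 8)
- (-3y^3 + y^2 - y - 2)
Negate second polynomial: 3y^3 - y^2 + y + 2
Add: -3y^3 + 6y^2 - 6y + 10


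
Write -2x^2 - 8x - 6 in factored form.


Roots satisfy r1 + r2 = -b/a = -4 and r1*r2 = c/a = 3.
So r1 = -1, r2 = -3.
-2x^2 - 8x - 6 = -2(x - r1)(x - r2) = -2(x + 1)(x + 3)


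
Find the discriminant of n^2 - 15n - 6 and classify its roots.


D = b^2 - 4ac = (-15)^2 - 4(1)(-6) = 225 + 24 = 249
Since D > 0: two distinct irrational roots


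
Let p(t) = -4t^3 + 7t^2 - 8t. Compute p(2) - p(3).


p(2) = -20
p(3) = -69
p(2) - p(3) = -20 + 69 = 49


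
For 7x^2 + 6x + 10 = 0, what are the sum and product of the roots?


For ax^2+bx+c=0: sum = -b/a, product = c/a.
a=7, b=6, c=10
Sum = -(6)/7 = -6/7
Product = (10)/7 = 10/7


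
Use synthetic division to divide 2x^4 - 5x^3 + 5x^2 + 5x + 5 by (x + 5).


Synthetic division with c = -5. Coefficients: 2, -5, 5, 5, 5
Bring down 2.
  2 * -5 = -10; -10 - 5 = -15
  -15 * -5 = 75; 75 + 5 = 80
  80 * -5 = -400; -400 + 5 = -395
  -395 * -5 = 1975; 1975 + 5 = 1980
Quotient: 2x^3 - 15x^2 + 80x - 395, Remainder: 1980


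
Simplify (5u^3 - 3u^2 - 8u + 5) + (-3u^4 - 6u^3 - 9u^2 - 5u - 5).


Align terms by degree and add:
  5u^3 - 3u^2 - 8u + 5
  -3u^4 - 6u^3 - 9u^2 - 5u - 5
= -3u^4 - u^3 - 12u^2 - 13u


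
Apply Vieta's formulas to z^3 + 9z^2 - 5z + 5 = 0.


Monic cubic z^3+bz^2+cz+d=0: sum=-b, pairwise sum=c, product=-d.
b=9, c=-5, d=5
r1+r2+r3 = -9
r1r2+r1r3+r2r3 = -5
r1r2r3 = -5


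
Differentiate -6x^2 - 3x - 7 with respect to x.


Apply the power rule term by term:
  d/dx(-6x^2) = -12x
  d/dx(-3x) = -3
  d/dx(-7) = 0
p'(x) = -12x - 3


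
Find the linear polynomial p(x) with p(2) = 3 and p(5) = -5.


p(x) = mx + b. Using p(2)=3, p(5)=-5:
m = (3 + 5)/(2 - 5) = 8/-3 = -8/3
b = 3 - m*(2) = 3 + 16/3 = 25/3
p(x) = -(8/3)x + (25/3)


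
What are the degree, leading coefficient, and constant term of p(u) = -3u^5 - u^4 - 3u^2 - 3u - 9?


Highest power of u is 5, with coefficient -3. Constant term is -9.
Degree = 5, leading coefficient = -3, constant term = -9


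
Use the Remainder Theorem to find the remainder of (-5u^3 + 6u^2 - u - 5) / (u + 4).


By the Remainder Theorem, the remainder equals p(-4):
  -5*(-4)^3 = 320
  6*(-4)^2 = 96
  -1*(-4)^1 = 4
  constant: -5
Sum: 320 + 96 + 4 - 5 = 415


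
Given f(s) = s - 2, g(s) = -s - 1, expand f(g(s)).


Substitute g(s) into f:
f(g(s)) = 1*(-s - 1) + (-2)
Expand and combine: -s - 3


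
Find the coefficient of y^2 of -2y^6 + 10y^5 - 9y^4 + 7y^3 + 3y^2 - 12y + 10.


Read off the coefficient of y^2: 3


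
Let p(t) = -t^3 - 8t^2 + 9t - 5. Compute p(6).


Using direct substitution:
  -1 * (6)^3 = -216
  -8 * (6)^2 = -288
  9 * (6)^1 = 54
  constant: -5
Sum = -216 - 288 + 54 - 5 = -455


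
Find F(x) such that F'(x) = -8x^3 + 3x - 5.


Reverse power rule on each term:
  ∫ -8x^3 dx = -2x^4
  ∫ 3x dx = (3/2)x^2
  ∫ -5 dx = -5x
F(x) = -2x^4 + (3/2)x^2 - 5x + C


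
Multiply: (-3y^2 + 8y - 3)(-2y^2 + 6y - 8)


Distribute each term of the first polynomial:
  (-3y^2)(-2y^2 + 6y - 8) = 6y^4 - 18y^3 + 24y^2
  (8y)(-2y^2 + 6y - 8) = -16y^3 + 48y^2 - 64y
  (-3)(-2y^2 + 6y - 8) = 6y^2 - 18y + 24
Sum: 6y^4 - 34y^3 + 78y^2 - 82y + 24


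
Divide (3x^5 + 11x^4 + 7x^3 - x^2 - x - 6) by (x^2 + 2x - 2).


(3x^5 + 11x^4 + 7x^3 - x^2 - x - 6) / (x^2 + 2x - 2)
Step 1: 3x^3 * (x^2 + 2x - 2) = 3x^5 + 6x^4 - 6x^3; subtract.
Step 2: 5x^2 * (x^2 + 2x - 2) = 5x^4 + 10x^3 - 10x^2; subtract.
Step 3: 3x * (x^2 + 2x - 2) = 3x^3 + 6x^2 - 6x; subtract.
Step 4: 3 * (x^2 + 2x - 2) = 3x^2 + 6x - 6; subtract.
Quotient: 3x^3 + 5x^2 + 3x + 3, Remainder: -x


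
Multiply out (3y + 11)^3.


Expand (3y + 11)^3 by repeated multiplication:
  (3y + 11)^2 = 9y^2 + 66y + 121
= 27y^3 + 297y^2 + 1089y + 1331


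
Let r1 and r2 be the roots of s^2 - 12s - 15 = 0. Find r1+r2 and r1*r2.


For as^2+bs+c=0: sum = -b/a, product = c/a.
a=1, b=-12, c=-15
Sum = -(-12)/1 = 12
Product = (-15)/1 = -15


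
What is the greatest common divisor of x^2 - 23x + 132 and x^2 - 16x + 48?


Factor each:
  x^2 - 23x + 132 = (x - 12)(x - 11)
  x^2 - 16x + 48 = (x - 12)(x - 4)
Common monic factor: x - 12


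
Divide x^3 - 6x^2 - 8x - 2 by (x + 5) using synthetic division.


Synthetic division with c = -5. Coefficients: 1, -6, -8, -2
Bring down 1.
  1 * -5 = -5; -5 - 6 = -11
  -11 * -5 = 55; 55 - 8 = 47
  47 * -5 = -235; -235 - 2 = -237
Quotient: x^2 - 11x + 47, Remainder: -237


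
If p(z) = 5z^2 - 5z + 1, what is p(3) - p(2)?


p(3) = 31
p(2) = 11
p(3) - p(2) = 31 - 11 = 20


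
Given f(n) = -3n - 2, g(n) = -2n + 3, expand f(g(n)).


Substitute g(n) into f:
f(g(n)) = -3*(-2n + 3) + (-2)
Expand and combine: 6n - 11


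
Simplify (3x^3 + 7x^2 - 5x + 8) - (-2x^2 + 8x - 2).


Distribute the minus sign:
  (3x^3 + 7x^2 - 5x + 8)
- (-2x^2 + 8x - 2)
Negate second polynomial: 2x^2 - 8x + 2
Add: 3x^3 + 9x^2 - 13x + 10


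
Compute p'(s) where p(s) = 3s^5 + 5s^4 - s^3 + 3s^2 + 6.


Apply the power rule term by term:
  d/ds(3s^5) = 15s^4
  d/ds(5s^4) = 20s^3
  d/ds(-s^3) = -3s^2
  d/ds(3s^2) = 6s
  d/ds(6) = 0
p'(s) = 15s^4 + 20s^3 - 3s^2 + 6s


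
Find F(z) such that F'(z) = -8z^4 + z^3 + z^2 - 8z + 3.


Reverse power rule on each term:
  ∫ -8z^4 dz = -(8/5)z^5
  ∫ z^3 dz = (1/4)z^4
  ∫ z^2 dz = (1/3)z^3
  ∫ -8z dz = -4z^2
  ∫ 3 dz = 3z
F(z) = -(8/5)z^5 + (1/4)z^4 + (1/3)z^3 - 4z^2 + 3z + C


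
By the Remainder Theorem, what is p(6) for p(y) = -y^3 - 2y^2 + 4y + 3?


By the Remainder Theorem, the remainder equals p(6):
  -1*(6)^3 = -216
  -2*(6)^2 = -72
  4*(6)^1 = 24
  constant: 3
Sum: -216 - 72 + 24 + 3 = -261


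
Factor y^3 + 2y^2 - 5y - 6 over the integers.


Try integer roots (divisors of -6). y=-1: p(-1)=0.
Divide out (y + 1): quotient is y^2 + y - 6.
Factor the quadratic: (y - 2)(y + 3)
Result: (y + 1)(y - 2)(y + 3)


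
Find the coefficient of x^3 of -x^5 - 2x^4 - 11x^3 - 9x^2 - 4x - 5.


Read off the coefficient of x^3: -11


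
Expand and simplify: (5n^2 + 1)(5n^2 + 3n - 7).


Distribute each term of the first polynomial:
  (5n^2)(5n^2 + 3n - 7) = 25n^4 + 15n^3 - 35n^2
  (1)(5n^2 + 3n - 7) = 5n^2 + 3n - 7
Sum: 25n^4 + 15n^3 - 30n^2 + 3n - 7


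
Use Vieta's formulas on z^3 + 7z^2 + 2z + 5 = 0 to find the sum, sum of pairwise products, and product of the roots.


Monic cubic z^3+bz^2+cz+d=0: sum=-b, pairwise sum=c, product=-d.
b=7, c=2, d=5
r1+r2+r3 = -7
r1r2+r1r3+r2r3 = 2
r1r2r3 = -5


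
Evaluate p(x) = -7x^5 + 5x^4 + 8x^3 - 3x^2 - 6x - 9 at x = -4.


Using direct substitution:
  -7 * (-4)^5 = 7168
  5 * (-4)^4 = 1280
  8 * (-4)^3 = -512
  -3 * (-4)^2 = -48
  -6 * (-4)^1 = 24
  constant: -9
Sum = 7168 + 1280 - 512 - 48 + 24 - 9 = 7903


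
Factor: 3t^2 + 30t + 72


Roots satisfy r1 + r2 = -b/a = -10 and r1*r2 = c/a = 24.
So r1 = -4, r2 = -6.
3t^2 + 30t + 72 = 3(t - r1)(t - r2) = 3(t + 4)(t + 6)


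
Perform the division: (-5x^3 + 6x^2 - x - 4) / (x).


(-5x^3 + 6x^2 - x - 4) / (x)
Step 1: -5x^2 * (x) = -5x^3; subtract.
Step 2: 6x * (x) = 6x^2; subtract.
Step 3: -1 * (x) = -x; subtract.
Quotient: -5x^2 + 6x - 1, Remainder: -4


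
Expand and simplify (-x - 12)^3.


Expand (-x - 12)^3 by repeated multiplication:
  (-x - 12)^2 = x^2 + 24x + 144
= -x^3 - 36x^2 - 432x - 1728


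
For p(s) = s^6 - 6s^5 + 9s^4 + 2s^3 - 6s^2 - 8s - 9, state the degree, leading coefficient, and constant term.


Highest power of s is 6, with coefficient 1. Constant term is -9.
Degree = 6, leading coefficient = 1, constant term = -9


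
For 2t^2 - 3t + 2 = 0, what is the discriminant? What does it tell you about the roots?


D = b^2 - 4ac = (-3)^2 - 4(2)(2) = 9 - 16 = -7
Since D < 0: two complex conjugate roots (no real roots)


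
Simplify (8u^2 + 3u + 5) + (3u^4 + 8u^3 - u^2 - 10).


Align terms by degree and add:
  8u^2 + 3u + 5
+ 3u^4 + 8u^3 - u^2 - 10
= 3u^4 + 8u^3 + 7u^2 + 3u - 5


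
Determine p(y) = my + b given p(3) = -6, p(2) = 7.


p(y) = my + b. Using p(3)=-6, p(2)=7:
m = (-6 - 7)/(3 - 2) = -13/1 = -13
b = -6 - m*(3) = -6 + 39 = 33
p(y) = -13y + 33


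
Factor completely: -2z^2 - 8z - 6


Roots satisfy r1 + r2 = -b/a = -4 and r1*r2 = c/a = 3.
So r1 = -3, r2 = -1.
-2z^2 - 8z - 6 = -2(z - r1)(z - r2) = -2(z + 3)(z + 1)


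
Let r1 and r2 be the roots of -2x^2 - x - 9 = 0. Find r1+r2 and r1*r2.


For ax^2+bx+c=0: sum = -b/a, product = c/a.
a=-2, b=-1, c=-9
Sum = -(-1)/-2 = -1/2
Product = (-9)/-2 = 9/2


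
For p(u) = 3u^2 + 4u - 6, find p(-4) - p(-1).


p(-4) = 26
p(-1) = -7
p(-4) - p(-1) = 26 + 7 = 33


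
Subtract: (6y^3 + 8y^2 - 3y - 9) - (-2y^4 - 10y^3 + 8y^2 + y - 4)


Distribute the minus sign:
  (6y^3 + 8y^2 - 3y - 9)
- (-2y^4 - 10y^3 + 8y^2 + y - 4)
Negate second polynomial: 2y^4 + 10y^3 - 8y^2 - y + 4
Add: 2y^4 + 16y^3 - 4y - 5


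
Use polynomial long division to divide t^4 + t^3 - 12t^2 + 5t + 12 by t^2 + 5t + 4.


(t^4 + t^3 - 12t^2 + 5t + 12) / (t^2 + 5t + 4)
Step 1: t^2 * (t^2 + 5t + 4) = t^4 + 5t^3 + 4t^2; subtract.
Step 2: -4t * (t^2 + 5t + 4) = -4t^3 - 20t^2 - 16t; subtract.
Step 3: 4 * (t^2 + 5t + 4) = 4t^2 + 20t + 16; subtract.
Quotient: t^2 - 4t + 4, Remainder: t - 4


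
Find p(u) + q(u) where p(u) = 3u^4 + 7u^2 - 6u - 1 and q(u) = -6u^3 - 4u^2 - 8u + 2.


Align terms by degree and add:
  3u^4 + 7u^2 - 6u - 1
  -6u^3 - 4u^2 - 8u + 2
= 3u^4 - 6u^3 + 3u^2 - 14u + 1


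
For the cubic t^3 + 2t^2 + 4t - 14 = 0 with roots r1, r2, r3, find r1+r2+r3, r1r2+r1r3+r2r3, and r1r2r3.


Monic cubic t^3+bt^2+ct+d=0: sum=-b, pairwise sum=c, product=-d.
b=2, c=4, d=-14
r1+r2+r3 = -2
r1r2+r1r3+r2r3 = 4
r1r2r3 = 14


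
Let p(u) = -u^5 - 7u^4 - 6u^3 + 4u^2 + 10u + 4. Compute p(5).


Using direct substitution:
  -1 * (5)^5 = -3125
  -7 * (5)^4 = -4375
  -6 * (5)^3 = -750
  4 * (5)^2 = 100
  10 * (5)^1 = 50
  constant: 4
Sum = -3125 - 4375 - 750 + 100 + 50 + 4 = -8096


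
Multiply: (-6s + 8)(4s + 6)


Distribute each term of the first polynomial:
  (-6s)(4s + 6) = -24s^2 - 36s
  (8)(4s + 6) = 32s + 48
Sum: -24s^2 - 4s + 48


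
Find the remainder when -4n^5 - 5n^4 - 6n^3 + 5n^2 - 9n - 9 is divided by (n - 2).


By the Remainder Theorem, the remainder equals p(2):
  -4*(2)^5 = -128
  -5*(2)^4 = -80
  -6*(2)^3 = -48
  5*(2)^2 = 20
  -9*(2)^1 = -18
  constant: -9
Sum: -128 - 80 - 48 + 20 - 18 - 9 = -263


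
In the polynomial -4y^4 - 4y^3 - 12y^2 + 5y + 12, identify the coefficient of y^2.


Read off the coefficient of y^2: -12


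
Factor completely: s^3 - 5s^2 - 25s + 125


Try integer roots (divisors of 125). s=5: p(5)=0.
Divide out (s - 5): quotient is s^2 - 25.
Factor the quadratic: (s + 5)(s - 5)
Result: (s - 5)(s + 5)(s - 5)


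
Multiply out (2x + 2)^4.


Expand (2x + 2)^4 by repeated multiplication:
  (2x + 2)^2 = 4x^2 + 8x + 4
  (2x + 2)^3 = 8x^3 + 24x^2 + 24x + 8
= 16x^4 + 64x^3 + 96x^2 + 64x + 16


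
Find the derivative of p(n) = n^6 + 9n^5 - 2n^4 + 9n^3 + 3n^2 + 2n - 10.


Apply the power rule term by term:
  d/dn(n^6) = 6n^5
  d/dn(9n^5) = 45n^4
  d/dn(-2n^4) = -8n^3
  d/dn(9n^3) = 27n^2
  d/dn(3n^2) = 6n
  d/dn(2n) = 2
  d/dn(-10) = 0
p'(n) = 6n^5 + 45n^4 - 8n^3 + 27n^2 + 6n + 2


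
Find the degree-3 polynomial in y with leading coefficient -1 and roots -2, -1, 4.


p(y) = -(y + 2)(y + 1)(y - 4)
Expand: -y^3 + y^2 + 10y + 8


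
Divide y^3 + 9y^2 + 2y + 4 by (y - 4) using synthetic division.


Synthetic division with c = 4. Coefficients: 1, 9, 2, 4
Bring down 1.
  1 * 4 = 4; 4 + 9 = 13
  13 * 4 = 52; 52 + 2 = 54
  54 * 4 = 216; 216 + 4 = 220
Quotient: y^2 + 13y + 54, Remainder: 220


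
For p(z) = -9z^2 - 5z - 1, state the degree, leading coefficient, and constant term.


Highest power of z is 2, with coefficient -9. Constant term is -1.
Degree = 2, leading coefficient = -9, constant term = -1


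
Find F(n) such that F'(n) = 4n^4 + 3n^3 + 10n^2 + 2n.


Reverse power rule on each term:
  ∫ 4n^4 dn = (4/5)n^5
  ∫ 3n^3 dn = (3/4)n^4
  ∫ 10n^2 dn = (10/3)n^3
  ∫ 2n dn = n^2
F(n) = (4/5)n^5 + (3/4)n^4 + (10/3)n^3 + n^2 + C


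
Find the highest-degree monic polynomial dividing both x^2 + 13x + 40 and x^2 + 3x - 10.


Factor each:
  x^2 + 13x + 40 = (x + 5)(x + 8)
  x^2 + 3x - 10 = (x + 5)(x - 2)
Common monic factor: x + 5


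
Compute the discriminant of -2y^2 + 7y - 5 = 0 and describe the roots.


D = b^2 - 4ac = (7)^2 - 4(-2)(-5) = 49 - 40 = 9
Since D > 0: two distinct rational roots


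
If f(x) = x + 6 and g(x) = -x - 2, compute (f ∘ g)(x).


Substitute g(x) into f:
f(g(x)) = 1*(-x - 2) + 6
Expand and combine: -x + 4


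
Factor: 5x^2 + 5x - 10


Roots satisfy r1 + r2 = -b/a = -1 and r1*r2 = c/a = -2.
So r1 = -2, r2 = 1.
5x^2 + 5x - 10 = 5(x - r1)(x - r2) = 5(x + 2)(x - 1)


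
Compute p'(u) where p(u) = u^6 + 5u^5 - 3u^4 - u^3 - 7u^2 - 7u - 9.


Apply the power rule term by term:
  d/du(u^6) = 6u^5
  d/du(5u^5) = 25u^4
  d/du(-3u^4) = -12u^3
  d/du(-u^3) = -3u^2
  d/du(-7u^2) = -14u
  d/du(-7u) = -7
  d/du(-9) = 0
p'(u) = 6u^5 + 25u^4 - 12u^3 - 3u^2 - 14u - 7


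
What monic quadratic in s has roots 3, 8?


p(s) = (s - 3)(s - 8)
Expand: s^2 - 11s + 24


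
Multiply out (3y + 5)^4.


Expand (3y + 5)^4 by repeated multiplication:
  (3y + 5)^2 = 9y^2 + 30y + 25
  (3y + 5)^3 = 27y^3 + 135y^2 + 225y + 125
= 81y^4 + 540y^3 + 1350y^2 + 1500y + 625


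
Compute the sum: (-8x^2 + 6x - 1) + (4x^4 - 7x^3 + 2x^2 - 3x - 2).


Align terms by degree and add:
  -8x^2 + 6x - 1
+ 4x^4 - 7x^3 + 2x^2 - 3x - 2
= 4x^4 - 7x^3 - 6x^2 + 3x - 3


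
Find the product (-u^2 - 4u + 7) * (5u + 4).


Distribute each term of the first polynomial:
  (-u^2)(5u + 4) = -5u^3 - 4u^2
  (-4u)(5u + 4) = -20u^2 - 16u
  (7)(5u + 4) = 35u + 28
Sum: -5u^3 - 24u^2 + 19u + 28


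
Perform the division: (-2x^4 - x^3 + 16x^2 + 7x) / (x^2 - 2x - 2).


(-2x^4 - x^3 + 16x^2 + 7x) / (x^2 - 2x - 2)
Step 1: -2x^2 * (x^2 - 2x - 2) = -2x^4 + 4x^3 + 4x^2; subtract.
Step 2: -5x * (x^2 - 2x - 2) = -5x^3 + 10x^2 + 10x; subtract.
Step 3: 2 * (x^2 - 2x - 2) = 2x^2 - 4x - 4; subtract.
Quotient: -2x^2 - 5x + 2, Remainder: x + 4


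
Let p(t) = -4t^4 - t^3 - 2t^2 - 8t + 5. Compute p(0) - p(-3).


p(0) = 5
p(-3) = -286
p(0) - p(-3) = 5 + 286 = 291


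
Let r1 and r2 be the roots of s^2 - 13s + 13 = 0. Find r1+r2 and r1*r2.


For as^2+bs+c=0: sum = -b/a, product = c/a.
a=1, b=-13, c=13
Sum = -(-13)/1 = 13
Product = (13)/1 = 13


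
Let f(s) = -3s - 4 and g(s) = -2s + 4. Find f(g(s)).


Substitute g(s) into f:
f(g(s)) = -3*(-2s + 4) + (-4)
Expand and combine: 6s - 16


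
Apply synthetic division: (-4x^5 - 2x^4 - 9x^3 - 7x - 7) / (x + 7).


Synthetic division with c = -7. Coefficients: -4, -2, -9, 0, -7, -7
Bring down -4.
  -4 * -7 = 28; 28 - 2 = 26
  26 * -7 = -182; -182 - 9 = -191
  -191 * -7 = 1337; 1337 + 0 = 1337
  1337 * -7 = -9359; -9359 - 7 = -9366
  -9366 * -7 = 65562; 65562 - 7 = 65555
Quotient: -4x^4 + 26x^3 - 191x^2 + 1337x - 9366, Remainder: 65555


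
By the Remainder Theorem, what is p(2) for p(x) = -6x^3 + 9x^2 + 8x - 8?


By the Remainder Theorem, the remainder equals p(2):
  -6*(2)^3 = -48
  9*(2)^2 = 36
  8*(2)^1 = 16
  constant: -8
Sum: -48 + 36 + 16 - 8 = -4


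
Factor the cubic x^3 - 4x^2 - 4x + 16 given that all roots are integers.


Try integer roots (divisors of 16). x=4: p(4)=0.
Divide out (x - 4): quotient is x^2 - 4.
Factor the quadratic: (x + 2)(x - 2)
Result: (x - 4)(x + 2)(x - 2)


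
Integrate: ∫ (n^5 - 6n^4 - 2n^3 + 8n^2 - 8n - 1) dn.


Reverse power rule on each term:
  ∫ n^5 dn = (1/6)n^6
  ∫ -6n^4 dn = -(6/5)n^5
  ∫ -2n^3 dn = -(1/2)n^4
  ∫ 8n^2 dn = (8/3)n^3
  ∫ -8n dn = -4n^2
  ∫ -1 dn = -n
F(n) = (1/6)n^6 - (6/5)n^5 - (1/2)n^4 + (8/3)n^3 - 4n^2 - n + C


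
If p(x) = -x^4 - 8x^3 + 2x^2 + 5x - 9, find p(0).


Using direct substitution:
  -1 * (0)^4 = 0
  -8 * (0)^3 = 0
  2 * (0)^2 = 0
  5 * (0)^1 = 0
  constant: -9
Sum = 0 + 0 + 0 + 0 - 9 = -9


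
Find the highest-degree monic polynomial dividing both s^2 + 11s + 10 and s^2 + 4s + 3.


Factor each:
  s^2 + 11s + 10 = (s + 1)(s + 10)
  s^2 + 4s + 3 = (s + 1)(s + 3)
Common monic factor: s + 1


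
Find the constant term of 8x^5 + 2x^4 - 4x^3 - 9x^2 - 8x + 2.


Read off the constant term: 2


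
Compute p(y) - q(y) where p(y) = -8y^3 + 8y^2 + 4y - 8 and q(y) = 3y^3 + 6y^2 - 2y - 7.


Distribute the minus sign:
  (-8y^3 + 8y^2 + 4y - 8)
- (3y^3 + 6y^2 - 2y - 7)
Negate second polynomial: -3y^3 - 6y^2 + 2y + 7
Add: -11y^3 + 2y^2 + 6y - 1


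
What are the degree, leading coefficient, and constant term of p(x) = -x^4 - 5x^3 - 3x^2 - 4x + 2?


Highest power of x is 4, with coefficient -1. Constant term is 2.
Degree = 4, leading coefficient = -1, constant term = 2


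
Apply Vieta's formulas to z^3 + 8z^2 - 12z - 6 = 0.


Monic cubic z^3+bz^2+cz+d=0: sum=-b, pairwise sum=c, product=-d.
b=8, c=-12, d=-6
r1+r2+r3 = -8
r1r2+r1r3+r2r3 = -12
r1r2r3 = 6


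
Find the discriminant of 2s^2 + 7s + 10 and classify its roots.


D = b^2 - 4ac = (7)^2 - 4(2)(10) = 49 - 80 = -31
Since D < 0: two complex conjugate roots (no real roots)


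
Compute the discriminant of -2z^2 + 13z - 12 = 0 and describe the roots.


D = b^2 - 4ac = (13)^2 - 4(-2)(-12) = 169 - 96 = 73
Since D > 0: two distinct irrational roots


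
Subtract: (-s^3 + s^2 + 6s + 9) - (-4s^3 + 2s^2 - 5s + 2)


Distribute the minus sign:
  (-s^3 + s^2 + 6s + 9)
- (-4s^3 + 2s^2 - 5s + 2)
Negate second polynomial: 4s^3 - 2s^2 + 5s - 2
Add: 3s^3 - s^2 + 11s + 7


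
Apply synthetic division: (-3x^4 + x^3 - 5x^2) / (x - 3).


Synthetic division with c = 3. Coefficients: -3, 1, -5, 0, 0
Bring down -3.
  -3 * 3 = -9; -9 + 1 = -8
  -8 * 3 = -24; -24 - 5 = -29
  -29 * 3 = -87; -87 + 0 = -87
  -87 * 3 = -261; -261 + 0 = -261
Quotient: -3x^3 - 8x^2 - 29x - 87, Remainder: -261


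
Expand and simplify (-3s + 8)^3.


Expand (-3s + 8)^3 by repeated multiplication:
  (-3s + 8)^2 = 9s^2 - 48s + 64
= -27s^3 + 216s^2 - 576s + 512


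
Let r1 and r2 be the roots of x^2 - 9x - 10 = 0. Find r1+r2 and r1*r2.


For ax^2+bx+c=0: sum = -b/a, product = c/a.
a=1, b=-9, c=-10
Sum = -(-9)/1 = 9
Product = (-10)/1 = -10


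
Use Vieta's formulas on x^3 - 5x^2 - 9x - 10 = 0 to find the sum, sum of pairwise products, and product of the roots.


Monic cubic x^3+bx^2+cx+d=0: sum=-b, pairwise sum=c, product=-d.
b=-5, c=-9, d=-10
r1+r2+r3 = 5
r1r2+r1r3+r2r3 = -9
r1r2r3 = 10


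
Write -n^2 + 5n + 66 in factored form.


Roots satisfy r1 + r2 = -b/a = 5 and r1*r2 = c/a = -66.
So r1 = 11, r2 = -6.
-n^2 + 5n + 66 = -(n - r1)(n - r2) = -(n - 11)(n + 6)


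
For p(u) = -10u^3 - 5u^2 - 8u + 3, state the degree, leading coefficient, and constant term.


Highest power of u is 3, with coefficient -10. Constant term is 3.
Degree = 3, leading coefficient = -10, constant term = 3


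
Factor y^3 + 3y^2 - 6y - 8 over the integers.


Try integer roots (divisors of -8). y=-1: p(-1)=0.
Divide out (y + 1): quotient is y^2 + 2y - 8.
Factor the quadratic: (y + 4)(y - 2)
Result: (y + 1)(y + 4)(y - 2)


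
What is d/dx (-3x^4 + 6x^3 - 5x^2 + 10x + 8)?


Apply the power rule term by term:
  d/dx(-3x^4) = -12x^3
  d/dx(6x^3) = 18x^2
  d/dx(-5x^2) = -10x
  d/dx(10x) = 10
  d/dx(8) = 0
p'(x) = -12x^3 + 18x^2 - 10x + 10


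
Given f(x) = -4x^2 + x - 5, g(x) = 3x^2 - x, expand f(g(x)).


Substitute g(x) into f:
f(g(x)) = -4*(3x^2 - x)^2 + 1*(3x^2 - x) + (-5)
(3x^2 - x)^2 = 9x^4 - 6x^3 + x^2
Expand and combine: -36x^4 + 24x^3 - x^2 - x - 5


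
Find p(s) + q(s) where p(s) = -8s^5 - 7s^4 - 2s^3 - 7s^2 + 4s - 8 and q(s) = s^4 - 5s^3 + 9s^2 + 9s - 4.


Align terms by degree and add:
  -8s^5 - 7s^4 - 2s^3 - 7s^2 + 4s - 8
+ s^4 - 5s^3 + 9s^2 + 9s - 4
= -8s^5 - 6s^4 - 7s^3 + 2s^2 + 13s - 12


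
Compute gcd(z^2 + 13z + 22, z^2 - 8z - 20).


Factor each:
  z^2 + 13z + 22 = (z + 2)(z + 11)
  z^2 - 8z - 20 = (z + 2)(z - 10)
Common monic factor: z + 2


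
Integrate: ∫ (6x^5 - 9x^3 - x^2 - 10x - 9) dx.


Reverse power rule on each term:
  ∫ 6x^5 dx = x^6
  ∫ -9x^3 dx = -(9/4)x^4
  ∫ -x^2 dx = -(1/3)x^3
  ∫ -10x dx = -5x^2
  ∫ -9 dx = -9x
F(x) = x^6 - (9/4)x^4 - (1/3)x^3 - 5x^2 - 9x + C


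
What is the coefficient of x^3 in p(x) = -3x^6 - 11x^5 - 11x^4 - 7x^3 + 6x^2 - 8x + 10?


Read off the coefficient of x^3: -7


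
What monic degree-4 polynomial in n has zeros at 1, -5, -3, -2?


p(n) = (n - 1)(n + 5)(n + 3)(n + 2)
Expand: n^4 + 9n^3 + 21n^2 - n - 30


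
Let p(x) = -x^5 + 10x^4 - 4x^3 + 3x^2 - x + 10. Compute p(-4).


Using direct substitution:
  -1 * (-4)^5 = 1024
  10 * (-4)^4 = 2560
  -4 * (-4)^3 = 256
  3 * (-4)^2 = 48
  -1 * (-4)^1 = 4
  constant: 10
Sum = 1024 + 2560 + 256 + 48 + 4 + 10 = 3902


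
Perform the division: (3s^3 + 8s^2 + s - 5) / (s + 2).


(3s^3 + 8s^2 + s - 5) / (s + 2)
Step 1: 3s^2 * (s + 2) = 3s^3 + 6s^2; subtract.
Step 2: 2s * (s + 2) = 2s^2 + 4s; subtract.
Step 3: -3 * (s + 2) = -3s - 6; subtract.
Quotient: 3s^2 + 2s - 3, Remainder: 1


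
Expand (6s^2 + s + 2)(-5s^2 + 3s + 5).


Distribute each term of the first polynomial:
  (6s^2)(-5s^2 + 3s + 5) = -30s^4 + 18s^3 + 30s^2
  (s)(-5s^2 + 3s + 5) = -5s^3 + 3s^2 + 5s
  (2)(-5s^2 + 3s + 5) = -10s^2 + 6s + 10
Sum: -30s^4 + 13s^3 + 23s^2 + 11s + 10


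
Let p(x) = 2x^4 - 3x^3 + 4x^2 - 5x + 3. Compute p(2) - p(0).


p(2) = 17
p(0) = 3
p(2) - p(0) = 17 - 3 = 14


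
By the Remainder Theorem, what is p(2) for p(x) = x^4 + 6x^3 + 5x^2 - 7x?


By the Remainder Theorem, the remainder equals p(2):
  1*(2)^4 = 16
  6*(2)^3 = 48
  5*(2)^2 = 20
  -7*(2)^1 = -14
  constant: 0
Sum: 16 + 48 + 20 - 14 + 0 = 70


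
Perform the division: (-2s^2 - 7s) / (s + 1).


(-2s^2 - 7s) / (s + 1)
Step 1: -2s * (s + 1) = -2s^2 - 2s; subtract.
Step 2: -5 * (s + 1) = -5s - 5; subtract.
Quotient: -2s - 5, Remainder: 5


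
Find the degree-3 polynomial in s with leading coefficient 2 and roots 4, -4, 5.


p(s) = 2(s - 4)(s + 4)(s - 5)
Expand: 2s^3 - 10s^2 - 32s + 160


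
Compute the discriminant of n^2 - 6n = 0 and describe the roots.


D = b^2 - 4ac = (-6)^2 - 4(1)(0) = 36 = 36
Since D > 0: two distinct rational roots


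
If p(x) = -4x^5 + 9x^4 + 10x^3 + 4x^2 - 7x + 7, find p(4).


Using direct substitution:
  -4 * (4)^5 = -4096
  9 * (4)^4 = 2304
  10 * (4)^3 = 640
  4 * (4)^2 = 64
  -7 * (4)^1 = -28
  constant: 7
Sum = -4096 + 2304 + 640 + 64 - 28 + 7 = -1109


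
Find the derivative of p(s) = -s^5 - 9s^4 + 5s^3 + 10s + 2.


Apply the power rule term by term:
  d/ds(-s^5) = -5s^4
  d/ds(-9s^4) = -36s^3
  d/ds(5s^3) = 15s^2
  d/ds(10s) = 10
  d/ds(2) = 0
p'(s) = -5s^4 - 36s^3 + 15s^2 + 10
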